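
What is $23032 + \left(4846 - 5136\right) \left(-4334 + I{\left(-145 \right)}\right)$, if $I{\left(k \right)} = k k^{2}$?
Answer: $885381142$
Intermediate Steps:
$I{\left(k \right)} = k^{3}$
$23032 + \left(4846 - 5136\right) \left(-4334 + I{\left(-145 \right)}\right) = 23032 + \left(4846 - 5136\right) \left(-4334 + \left(-145\right)^{3}\right) = 23032 - 290 \left(-4334 - 3048625\right) = 23032 - -885358110 = 23032 + 885358110 = 885381142$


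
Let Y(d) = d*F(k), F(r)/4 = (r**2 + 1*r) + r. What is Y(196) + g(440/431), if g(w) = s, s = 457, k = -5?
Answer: 12217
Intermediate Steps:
F(r) = 4*r**2 + 8*r (F(r) = 4*((r**2 + 1*r) + r) = 4*((r**2 + r) + r) = 4*((r + r**2) + r) = 4*(r**2 + 2*r) = 4*r**2 + 8*r)
Y(d) = 60*d (Y(d) = d*(4*(-5)*(2 - 5)) = d*(4*(-5)*(-3)) = d*60 = 60*d)
g(w) = 457
Y(196) + g(440/431) = 60*196 + 457 = 11760 + 457 = 12217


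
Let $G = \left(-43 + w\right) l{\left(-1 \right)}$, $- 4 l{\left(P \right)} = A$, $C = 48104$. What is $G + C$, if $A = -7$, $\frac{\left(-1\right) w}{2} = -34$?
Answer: $\frac{192591}{4} \approx 48148.0$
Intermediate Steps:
$w = 68$ ($w = \left(-2\right) \left(-34\right) = 68$)
$l{\left(P \right)} = \frac{7}{4}$ ($l{\left(P \right)} = \left(- \frac{1}{4}\right) \left(-7\right) = \frac{7}{4}$)
$G = \frac{175}{4}$ ($G = \left(-43 + 68\right) \frac{7}{4} = 25 \cdot \frac{7}{4} = \frac{175}{4} \approx 43.75$)
$G + C = \frac{175}{4} + 48104 = \frac{192591}{4}$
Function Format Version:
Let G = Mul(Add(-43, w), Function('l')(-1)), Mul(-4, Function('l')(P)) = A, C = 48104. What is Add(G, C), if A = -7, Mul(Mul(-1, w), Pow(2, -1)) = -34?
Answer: Rational(192591, 4) ≈ 48148.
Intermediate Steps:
w = 68 (w = Mul(-2, -34) = 68)
Function('l')(P) = Rational(7, 4) (Function('l')(P) = Mul(Rational(-1, 4), -7) = Rational(7, 4))
G = Rational(175, 4) (G = Mul(Add(-43, 68), Rational(7, 4)) = Mul(25, Rational(7, 4)) = Rational(175, 4) ≈ 43.750)
Add(G, C) = Add(Rational(175, 4), 48104) = Rational(192591, 4)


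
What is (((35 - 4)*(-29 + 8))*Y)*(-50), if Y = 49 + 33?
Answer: 2669100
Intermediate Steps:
Y = 82
(((35 - 4)*(-29 + 8))*Y)*(-50) = (((35 - 4)*(-29 + 8))*82)*(-50) = ((31*(-21))*82)*(-50) = -651*82*(-50) = -53382*(-50) = 2669100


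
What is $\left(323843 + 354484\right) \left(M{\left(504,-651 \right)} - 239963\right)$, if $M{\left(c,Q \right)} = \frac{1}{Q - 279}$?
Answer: $- \frac{50459748615419}{310} \approx -1.6277 \cdot 10^{11}$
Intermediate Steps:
$M{\left(c,Q \right)} = \frac{1}{-279 + Q}$
$\left(323843 + 354484\right) \left(M{\left(504,-651 \right)} - 239963\right) = \left(323843 + 354484\right) \left(\frac{1}{-279 - 651} - 239963\right) = 678327 \left(\frac{1}{-930} - 239963\right) = 678327 \left(- \frac{1}{930} - 239963\right) = 678327 \left(- \frac{223165591}{930}\right) = - \frac{50459748615419}{310}$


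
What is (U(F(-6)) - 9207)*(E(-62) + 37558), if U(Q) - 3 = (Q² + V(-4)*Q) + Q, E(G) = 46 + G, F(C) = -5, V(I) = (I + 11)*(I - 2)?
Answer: -336901908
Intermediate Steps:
V(I) = (-2 + I)*(11 + I) (V(I) = (11 + I)*(-2 + I) = (-2 + I)*(11 + I))
U(Q) = 3 + Q² - 41*Q (U(Q) = 3 + ((Q² + (-22 + (-4)² + 9*(-4))*Q) + Q) = 3 + ((Q² + (-22 + 16 - 36)*Q) + Q) = 3 + ((Q² - 42*Q) + Q) = 3 + (Q² - 41*Q) = 3 + Q² - 41*Q)
(U(F(-6)) - 9207)*(E(-62) + 37558) = ((3 + (-5)² - 41*(-5)) - 9207)*((46 - 62) + 37558) = ((3 + 25 + 205) - 9207)*(-16 + 37558) = (233 - 9207)*37542 = -8974*37542 = -336901908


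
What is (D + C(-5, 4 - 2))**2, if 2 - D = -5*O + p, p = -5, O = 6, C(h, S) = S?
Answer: 1521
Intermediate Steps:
D = 37 (D = 2 - (-5*6 - 5) = 2 - (-30 - 5) = 2 - 1*(-35) = 2 + 35 = 37)
(D + C(-5, 4 - 2))**2 = (37 + (4 - 2))**2 = (37 + 2)**2 = 39**2 = 1521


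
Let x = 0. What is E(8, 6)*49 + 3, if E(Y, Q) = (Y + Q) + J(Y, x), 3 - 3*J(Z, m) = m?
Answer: 738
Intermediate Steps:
J(Z, m) = 1 - m/3
E(Y, Q) = 1 + Q + Y (E(Y, Q) = (Y + Q) + (1 - ⅓*0) = (Q + Y) + (1 + 0) = (Q + Y) + 1 = 1 + Q + Y)
E(8, 6)*49 + 3 = (1 + 6 + 8)*49 + 3 = 15*49 + 3 = 735 + 3 = 738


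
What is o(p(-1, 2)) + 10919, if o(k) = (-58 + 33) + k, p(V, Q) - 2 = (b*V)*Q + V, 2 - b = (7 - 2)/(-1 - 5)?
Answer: 32668/3 ≈ 10889.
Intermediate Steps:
b = 17/6 (b = 2 - (7 - 2)/(-1 - 5) = 2 - 5/(-6) = 2 - 5*(-1)/6 = 2 - 1*(-⅚) = 2 + ⅚ = 17/6 ≈ 2.8333)
p(V, Q) = 2 + V + 17*Q*V/6 (p(V, Q) = 2 + ((17*V/6)*Q + V) = 2 + (17*Q*V/6 + V) = 2 + (V + 17*Q*V/6) = 2 + V + 17*Q*V/6)
o(k) = -25 + k
o(p(-1, 2)) + 10919 = (-25 + (2 - 1 + (17/6)*2*(-1))) + 10919 = (-25 + (2 - 1 - 17/3)) + 10919 = (-25 - 14/3) + 10919 = -89/3 + 10919 = 32668/3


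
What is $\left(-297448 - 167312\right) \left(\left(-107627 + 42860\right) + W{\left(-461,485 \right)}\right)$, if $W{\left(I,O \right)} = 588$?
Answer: $29827832040$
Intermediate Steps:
$\left(-297448 - 167312\right) \left(\left(-107627 + 42860\right) + W{\left(-461,485 \right)}\right) = \left(-297448 - 167312\right) \left(\left(-107627 + 42860\right) + 588\right) = - 464760 \left(-64767 + 588\right) = \left(-464760\right) \left(-64179\right) = 29827832040$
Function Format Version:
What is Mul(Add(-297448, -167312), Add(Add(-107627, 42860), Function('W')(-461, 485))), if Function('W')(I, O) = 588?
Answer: 29827832040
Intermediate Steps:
Mul(Add(-297448, -167312), Add(Add(-107627, 42860), Function('W')(-461, 485))) = Mul(Add(-297448, -167312), Add(Add(-107627, 42860), 588)) = Mul(-464760, Add(-64767, 588)) = Mul(-464760, -64179) = 29827832040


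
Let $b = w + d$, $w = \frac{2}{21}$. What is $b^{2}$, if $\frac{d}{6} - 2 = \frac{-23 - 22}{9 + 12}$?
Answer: $\frac{256}{441} \approx 0.5805$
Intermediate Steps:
$w = \frac{2}{21}$ ($w = 2 \cdot \frac{1}{21} = \frac{2}{21} \approx 0.095238$)
$d = - \frac{6}{7}$ ($d = 12 + 6 \frac{-23 - 22}{9 + 12} = 12 + 6 \left(- \frac{45}{21}\right) = 12 + 6 \left(\left(-45\right) \frac{1}{21}\right) = 12 + 6 \left(- \frac{15}{7}\right) = 12 - \frac{90}{7} = - \frac{6}{7} \approx -0.85714$)
$b = - \frac{16}{21}$ ($b = \frac{2}{21} - \frac{6}{7} = - \frac{16}{21} \approx -0.7619$)
$b^{2} = \left(- \frac{16}{21}\right)^{2} = \frac{256}{441}$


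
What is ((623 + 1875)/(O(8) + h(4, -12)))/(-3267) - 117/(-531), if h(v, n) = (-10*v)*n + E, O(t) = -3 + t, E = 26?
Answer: 21555299/98496783 ≈ 0.21884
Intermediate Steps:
h(v, n) = 26 - 10*n*v (h(v, n) = (-10*v)*n + 26 = -10*n*v + 26 = 26 - 10*n*v)
((623 + 1875)/(O(8) + h(4, -12)))/(-3267) - 117/(-531) = ((623 + 1875)/((-3 + 8) + (26 - 10*(-12)*4)))/(-3267) - 117/(-531) = (2498/(5 + (26 + 480)))*(-1/3267) - 117*(-1/531) = (2498/(5 + 506))*(-1/3267) + 13/59 = (2498/511)*(-1/3267) + 13/59 = -2498/1669437 + 13/59 = 21555299/98496783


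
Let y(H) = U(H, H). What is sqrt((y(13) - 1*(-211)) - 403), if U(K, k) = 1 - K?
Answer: 2*I*sqrt(51) ≈ 14.283*I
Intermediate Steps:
y(H) = 1 - H
sqrt((y(13) - 1*(-211)) - 403) = sqrt(((1 - 1*13) - 1*(-211)) - 403) = sqrt(((1 - 13) + 211) - 403) = sqrt((-12 + 211) - 403) = sqrt(199 - 403) = sqrt(-204) = 2*I*sqrt(51)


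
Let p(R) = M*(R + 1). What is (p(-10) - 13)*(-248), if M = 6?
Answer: 16616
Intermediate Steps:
p(R) = 6 + 6*R (p(R) = 6*(R + 1) = 6*(1 + R) = 6 + 6*R)
(p(-10) - 13)*(-248) = ((6 + 6*(-10)) - 13)*(-248) = ((6 - 60) - 13)*(-248) = (-54 - 13)*(-248) = -67*(-248) = 16616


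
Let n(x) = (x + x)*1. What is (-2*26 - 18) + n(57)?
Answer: 44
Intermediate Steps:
n(x) = 2*x (n(x) = (2*x)*1 = 2*x)
(-2*26 - 18) + n(57) = (-2*26 - 18) + 2*57 = (-52 - 18) + 114 = -70 + 114 = 44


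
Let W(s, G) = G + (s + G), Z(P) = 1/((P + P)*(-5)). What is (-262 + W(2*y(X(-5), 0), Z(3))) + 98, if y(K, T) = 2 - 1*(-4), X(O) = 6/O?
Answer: -2281/15 ≈ -152.07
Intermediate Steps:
y(K, T) = 6 (y(K, T) = 2 + 4 = 6)
Z(P) = -1/(10*P) (Z(P) = -⅕/(2*P) = (1/(2*P))*(-⅕) = -1/(10*P))
W(s, G) = s + 2*G (W(s, G) = G + (G + s) = s + 2*G)
(-262 + W(2*y(X(-5), 0), Z(3))) + 98 = (-262 + (2*6 + 2*(-⅒/3))) + 98 = (-262 + (12 + 2*(-⅒*⅓))) + 98 = (-262 + (12 + 2*(-1/30))) + 98 = (-262 + (12 - 1/15)) + 98 = (-262 + 179/15) + 98 = -3751/15 + 98 = -2281/15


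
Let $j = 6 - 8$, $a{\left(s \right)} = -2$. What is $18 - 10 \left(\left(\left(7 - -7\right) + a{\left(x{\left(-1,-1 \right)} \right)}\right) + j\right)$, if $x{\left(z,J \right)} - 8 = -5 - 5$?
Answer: $-82$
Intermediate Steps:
$x{\left(z,J \right)} = -2$ ($x{\left(z,J \right)} = 8 - 10 = -2$)
$j = -2$
$18 - 10 \left(\left(\left(7 - -7\right) + a{\left(x{\left(-1,-1 \right)} \right)}\right) + j\right) = 18 - 10 \left(\left(\left(7 - -7\right) - 2\right) - 2\right) = 18 - 10 \left(\left(\left(7 + 7\right) - 2\right) - 2\right) = 18 - 10 \left(\left(14 - 2\right) - 2\right) = 18 - 10 \left(12 - 2\right) = 18 - 100 = -82$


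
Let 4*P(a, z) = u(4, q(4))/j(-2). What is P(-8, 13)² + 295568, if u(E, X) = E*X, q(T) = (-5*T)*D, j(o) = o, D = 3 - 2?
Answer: 295668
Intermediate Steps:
D = 1
q(T) = -5*T (q(T) = -5*T*1 = -5*T)
P(a, z) = 10 (P(a, z) = ((4*(-5*4))/(-2))/4 = ((4*(-20))*(-½))/4 = (-80*(-½))/4 = (¼)*40 = 10)
P(-8, 13)² + 295568 = 10² + 295568 = 100 + 295568 = 295668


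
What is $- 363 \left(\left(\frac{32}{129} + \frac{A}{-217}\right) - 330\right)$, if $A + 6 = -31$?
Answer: $\frac{1116342733}{9331} \approx 1.1964 \cdot 10^{5}$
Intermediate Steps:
$A = -37$ ($A = -6 - 31 = -37$)
$- 363 \left(\left(\frac{32}{129} + \frac{A}{-217}\right) - 330\right) = - 363 \left(\left(\frac{32}{129} - \frac{37}{-217}\right) - 330\right) = - 363 \left(\left(32 \cdot \frac{1}{129} - - \frac{37}{217}\right) - 330\right) = - 363 \left(\left(\frac{32}{129} + \frac{37}{217}\right) - 330\right) = - 363 \left(\frac{11717}{27993} - 330\right) = - \frac{363 \left(-9225973\right)}{27993} = \left(-1\right) \left(- \frac{1116342733}{9331}\right) = \frac{1116342733}{9331}$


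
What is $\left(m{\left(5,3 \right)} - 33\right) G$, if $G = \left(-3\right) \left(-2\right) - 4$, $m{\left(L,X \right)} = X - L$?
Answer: $-70$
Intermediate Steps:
$G = 2$ ($G = 6 - 4 = 2$)
$\left(m{\left(5,3 \right)} - 33\right) G = \left(\left(3 - 5\right) - 33\right) 2 = \left(-2 - 33\right) 2 = \left(-35\right) 2 = -70$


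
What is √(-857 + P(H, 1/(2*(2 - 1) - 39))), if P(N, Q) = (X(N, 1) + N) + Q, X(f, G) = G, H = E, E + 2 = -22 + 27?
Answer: I*√1167794/37 ≈ 29.207*I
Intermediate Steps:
E = 3 (E = -2 + (-22 + 27) = -2 + 5 = 3)
H = 3
P(N, Q) = 1 + N + Q (P(N, Q) = (1 + N) + Q = 1 + N + Q)
√(-857 + P(H, 1/(2*(2 - 1) - 39))) = √(-857 + (1 + 3 + 1/(2*(2 - 1) - 39))) = √(-857 + (1 + 3 + 1/(2*1 - 39))) = √(-857 + (1 + 3 + 1/(2 - 39))) = √(-857 + (1 + 3 + 1/(-37))) = √(-857 + (1 + 3 - 1/37)) = √(-857 + 147/37) = √(-31562/37) = I*√1167794/37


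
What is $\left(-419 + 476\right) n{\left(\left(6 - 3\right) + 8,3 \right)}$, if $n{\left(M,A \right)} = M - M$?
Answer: $0$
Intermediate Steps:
$n{\left(M,A \right)} = 0$
$\left(-419 + 476\right) n{\left(\left(6 - 3\right) + 8,3 \right)} = \left(-419 + 476\right) 0 = 57 \cdot 0 = 0$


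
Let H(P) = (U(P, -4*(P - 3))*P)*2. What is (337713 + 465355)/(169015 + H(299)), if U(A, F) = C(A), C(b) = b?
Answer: 803068/347817 ≈ 2.3089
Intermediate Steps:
U(A, F) = A
H(P) = 2*P² (H(P) = (P*P)*2 = P²*2 = 2*P²)
(337713 + 465355)/(169015 + H(299)) = (337713 + 465355)/(169015 + 2*299²) = 803068/(169015 + 2*89401) = 803068/(169015 + 178802) = 803068/347817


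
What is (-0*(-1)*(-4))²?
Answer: 0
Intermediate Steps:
(-0*(-1)*(-4))² = (-5*0*(-4))² = (0*(-4))² = 0² = 0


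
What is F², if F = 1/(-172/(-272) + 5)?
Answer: 4624/146689 ≈ 0.031522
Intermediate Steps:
F = 68/383 (F = 1/(-172*(-1/272) + 5) = 1/(43/68 + 5) = 1/(383/68) = 68/383 ≈ 0.17755)
F² = (68/383)² = 4624/146689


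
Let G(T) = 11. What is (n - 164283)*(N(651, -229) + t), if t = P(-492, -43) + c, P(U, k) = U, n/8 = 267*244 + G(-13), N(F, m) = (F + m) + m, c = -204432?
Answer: -73086714959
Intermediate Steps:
N(F, m) = F + 2*m
n = 521272 (n = 8*(267*244 + 11) = 8*(65148 + 11) = 8*65159 = 521272)
t = -204924 (t = -492 - 204432 = -204924)
(n - 164283)*(N(651, -229) + t) = (521272 - 164283)*((651 + 2*(-229)) - 204924) = 356989*((651 - 458) - 204924) = 356989*(193 - 204924) = 356989*(-204731) = -73086714959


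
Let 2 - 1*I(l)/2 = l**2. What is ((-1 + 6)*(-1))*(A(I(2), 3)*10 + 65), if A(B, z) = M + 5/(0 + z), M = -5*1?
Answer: -475/3 ≈ -158.33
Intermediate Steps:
M = -5
I(l) = 4 - 2*l**2
A(B, z) = -5 + 5/z (A(B, z) = -5 + 5/(0 + z) = -5 + 5/z)
((-1 + 6)*(-1))*(A(I(2), 3)*10 + 65) = ((-1 + 6)*(-1))*((-5 + 5/3)*10 + 65) = (5*(-1))*((-5 + 5*(1/3))*10 + 65) = -5*((-5 + 5/3)*10 + 65) = -5*(-10/3*10 + 65) = -5*(-100/3 + 65) = -5*95/3 = -475/3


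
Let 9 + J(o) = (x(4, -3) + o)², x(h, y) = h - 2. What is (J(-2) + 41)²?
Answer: 1024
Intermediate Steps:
x(h, y) = -2 + h
J(o) = -9 + (2 + o)² (J(o) = -9 + ((-2 + 4) + o)² = -9 + (2 + o)²)
(J(-2) + 41)² = ((-9 + (2 - 2)²) + 41)² = ((-9 + 0²) + 41)² = ((-9 + 0) + 41)² = (-9 + 41)² = 32² = 1024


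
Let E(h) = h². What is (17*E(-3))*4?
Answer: 612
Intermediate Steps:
(17*E(-3))*4 = (17*(-3)²)*4 = (17*9)*4 = 153*4 = 612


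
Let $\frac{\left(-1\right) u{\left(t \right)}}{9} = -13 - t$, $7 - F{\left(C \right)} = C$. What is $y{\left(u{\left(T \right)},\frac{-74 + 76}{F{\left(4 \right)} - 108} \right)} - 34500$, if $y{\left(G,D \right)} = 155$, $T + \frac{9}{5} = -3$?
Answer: $-34345$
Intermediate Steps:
$T = - \frac{24}{5}$ ($T = - \frac{9}{5} - 3 = - \frac{24}{5} \approx -4.8$)
$F{\left(C \right)} = 7 - C$
$u{\left(t \right)} = 117 + 9 t$ ($u{\left(t \right)} = - 9 \left(-13 - t\right) = 117 + 9 t$)
$y{\left(u{\left(T \right)},\frac{-74 + 76}{F{\left(4 \right)} - 108} \right)} - 34500 = 155 - 34500 = -34345$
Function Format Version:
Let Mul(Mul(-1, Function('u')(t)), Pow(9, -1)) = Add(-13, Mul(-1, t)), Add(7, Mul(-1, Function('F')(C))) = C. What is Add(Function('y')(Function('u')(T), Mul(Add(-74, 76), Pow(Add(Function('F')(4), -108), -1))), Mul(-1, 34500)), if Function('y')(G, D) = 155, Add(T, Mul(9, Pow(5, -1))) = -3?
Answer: -34345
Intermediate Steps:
T = Rational(-24, 5) (T = Add(Rational(-9, 5), -3) = Rational(-24, 5) ≈ -4.8000)
Function('F')(C) = Add(7, Mul(-1, C))
Function('u')(t) = Add(117, Mul(9, t)) (Function('u')(t) = Mul(-9, Add(-13, Mul(-1, t))) = Add(117, Mul(9, t)))
Add(Function('y')(Function('u')(T), Mul(Add(-74, 76), Pow(Add(Function('F')(4), -108), -1))), Mul(-1, 34500)) = Add(155, Mul(-1, 34500)) = Add(155, -34500) = -34345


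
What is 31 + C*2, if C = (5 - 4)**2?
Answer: 33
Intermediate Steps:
C = 1 (C = 1**2 = 1)
31 + C*2 = 31 + 1*2 = 31 + 2 = 33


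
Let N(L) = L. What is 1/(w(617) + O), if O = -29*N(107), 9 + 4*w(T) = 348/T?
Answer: -2468/7663409 ≈ -0.00032205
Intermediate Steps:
w(T) = -9/4 + 87/T (w(T) = -9/4 + (348/T)/4 = -9/4 + 87/T)
O = -3103 (O = -29*107 = -3103)
1/(w(617) + O) = 1/((-9/4 + 87/617) - 3103) = 1/(-5205/2468 - 3103) = 1/(-7663409/2468) = -2468/7663409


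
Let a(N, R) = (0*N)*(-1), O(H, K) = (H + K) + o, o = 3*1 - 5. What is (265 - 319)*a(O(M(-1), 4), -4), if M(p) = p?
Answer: 0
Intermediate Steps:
o = -2 (o = 3 - 5 = -2)
O(H, K) = -2 + H + K (O(H, K) = (H + K) - 2 = -2 + H + K)
a(N, R) = 0 (a(N, R) = 0*(-1) = 0)
(265 - 319)*a(O(M(-1), 4), -4) = (265 - 319)*0 = -54*0 = 0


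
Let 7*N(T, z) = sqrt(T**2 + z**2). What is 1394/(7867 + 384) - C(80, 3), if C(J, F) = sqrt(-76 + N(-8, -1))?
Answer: 1394/8251 - sqrt(-3724 + 7*sqrt(65))/7 ≈ 0.16895 - 8.6515*I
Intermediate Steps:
N(T, z) = sqrt(T**2 + z**2)/7
C(J, F) = sqrt(-76 + sqrt(65)/7) (C(J, F) = sqrt(-76 + sqrt((-8)**2 + (-1)**2)/7) = sqrt(-76 + sqrt(64 + 1)/7) = sqrt(-76 + sqrt(65)/7))
1394/(7867 + 384) - C(80, 3) = 1394/(7867 + 384) - sqrt(-3724 + 7*sqrt(65))/7 = 1394/8251 - sqrt(-3724 + 7*sqrt(65))/7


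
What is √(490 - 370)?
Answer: 2*√30 ≈ 10.954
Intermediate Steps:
√(490 - 370) = √120 = 2*√30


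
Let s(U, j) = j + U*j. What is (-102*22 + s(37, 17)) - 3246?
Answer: -4844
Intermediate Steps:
(-102*22 + s(37, 17)) - 3246 = (-102*22 + 17*(1 + 37)) - 3246 = (-2244 + 17*38) - 3246 = (-2244 + 646) - 3246 = -1598 - 3246 = -4844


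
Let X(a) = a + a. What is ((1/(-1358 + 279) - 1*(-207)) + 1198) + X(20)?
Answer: 1559154/1079 ≈ 1445.0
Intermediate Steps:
X(a) = 2*a
((1/(-1358 + 279) - 1*(-207)) + 1198) + X(20) = ((1/(-1358 + 279) - 1*(-207)) + 1198) + 2*20 = ((1/(-1079) + 207) + 1198) + 40 = ((-1/1079 + 207) + 1198) + 40 = (223352/1079 + 1198) + 40 = 1515994/1079 + 40 = 1559154/1079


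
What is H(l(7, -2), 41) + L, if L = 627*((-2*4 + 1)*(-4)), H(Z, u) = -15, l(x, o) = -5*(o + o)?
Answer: 17541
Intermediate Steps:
l(x, o) = -10*o
L = 17556 (L = 627*((-8 + 1)*(-4)) = 627*(-7*(-4)) = 627*28 = 17556)
H(l(7, -2), 41) + L = -15 + 17556 = 17541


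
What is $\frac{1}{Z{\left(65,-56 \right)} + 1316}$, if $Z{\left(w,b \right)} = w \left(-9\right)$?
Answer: $\frac{1}{731} \approx 0.001368$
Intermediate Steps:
$Z{\left(w,b \right)} = - 9 w$
$\frac{1}{Z{\left(65,-56 \right)} + 1316} = \frac{1}{\left(-9\right) 65 + 1316} = \frac{1}{-585 + 1316} = \frac{1}{731}$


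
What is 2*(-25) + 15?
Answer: -35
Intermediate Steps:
2*(-25) + 15 = -50 + 15 = -35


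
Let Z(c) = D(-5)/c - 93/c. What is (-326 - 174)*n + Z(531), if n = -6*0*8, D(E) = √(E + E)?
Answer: -31/177 + I*√10/531 ≈ -0.17514 + 0.0059553*I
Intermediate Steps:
D(E) = √2*√E (D(E) = √(2*E) = √2*√E)
Z(c) = -93/c + I*√10/c (Z(c) = (√2*√(-5))/c - 93/c = (√2*(I*√5))/c - 93/c = (I*√10)/c - 93/c = I*√10/c - 93/c = -93/c + I*√10/c)
n = 0 (n = 0*8 = 0)
(-326 - 174)*n + Z(531) = (-326 - 174)*0 + (-93 + I*√10)/531 = -500*0 + (-93 + I*√10)/531 = 0 + (-31/177 + I*√10/531) = -31/177 + I*√10/531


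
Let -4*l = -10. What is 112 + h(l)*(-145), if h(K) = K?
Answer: -501/2 ≈ -250.50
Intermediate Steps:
l = 5/2 (l = -¼*(-10) = 5/2 ≈ 2.5000)
112 + h(l)*(-145) = 112 + (5/2)*(-145) = 112 - 725/2 = -501/2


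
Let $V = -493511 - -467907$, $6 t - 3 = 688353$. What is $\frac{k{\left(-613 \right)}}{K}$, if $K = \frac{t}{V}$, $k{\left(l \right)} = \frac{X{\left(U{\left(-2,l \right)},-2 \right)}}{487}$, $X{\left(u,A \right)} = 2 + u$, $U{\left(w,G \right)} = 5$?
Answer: $- \frac{89614}{27935781} \approx -0.0032079$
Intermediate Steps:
$t = 114726$ ($t = \frac{1}{2} + \frac{1}{6} \cdot 688353 = \frac{1}{2} + \frac{229451}{2} = 114726$)
$V = -25604$ ($V = -493511 + 467907 = -25604$)
$k{\left(l \right)} = \frac{7}{487}$ ($k{\left(l \right)} = \frac{2 + 5}{487} = 7 \cdot \frac{1}{487} = \frac{7}{487}$)
$K = - \frac{57363}{12802}$ ($K = \frac{114726}{-25604} = 114726 \left(- \frac{1}{25604}\right) = - \frac{57363}{12802} \approx -4.4808$)
$\frac{k{\left(-613 \right)}}{K} = \frac{7}{487 \left(- \frac{57363}{12802}\right)} = \frac{7}{487} \left(- \frac{12802}{57363}\right) = - \frac{89614}{27935781}$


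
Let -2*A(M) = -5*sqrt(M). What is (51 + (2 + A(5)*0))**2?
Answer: 2809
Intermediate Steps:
A(M) = 5*sqrt(M)/2 (A(M) = -(-5)*sqrt(M)/2 = 5*sqrt(M)/2)
(51 + (2 + A(5)*0))**2 = (51 + (2 + (5*sqrt(5)/2)*0))**2 = (51 + (2 + 0))**2 = (51 + 2)**2 = 53**2 = 2809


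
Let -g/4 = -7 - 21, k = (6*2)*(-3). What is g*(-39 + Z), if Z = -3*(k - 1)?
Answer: 8064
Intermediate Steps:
k = -36 (k = 12*(-3) = -36)
g = 112 (g = -4*(-7 - 21) = -4*(-28) = 112)
Z = 111 (Z = -3*(-36 - 1) = -3*(-37) = 111)
g*(-39 + Z) = 112*(-39 + 111) = 112*72 = 8064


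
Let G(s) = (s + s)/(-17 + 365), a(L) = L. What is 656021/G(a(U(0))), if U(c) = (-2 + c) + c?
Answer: -57073827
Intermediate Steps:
U(c) = -2 + 2*c
G(s) = s/174 (G(s) = (2*s)/348 = (2*s)*(1/348) = s/174)
656021/G(a(U(0))) = 656021/(((-2 + 2*0)/174)) = 656021/(((-2 + 0)/174)) = 656021/(((1/174)*(-2))) = 656021/(-1/87) = 656021*(-87) = -57073827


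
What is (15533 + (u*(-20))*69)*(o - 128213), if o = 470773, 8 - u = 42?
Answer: 21393899680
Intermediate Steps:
u = -34 (u = 8 - 1*42 = 8 - 42 = -34)
(15533 + (u*(-20))*69)*(o - 128213) = (15533 - 34*(-20)*69)*(470773 - 128213) = (15533 + 680*69)*342560 = (15533 + 46920)*342560 = 62453*342560 = 21393899680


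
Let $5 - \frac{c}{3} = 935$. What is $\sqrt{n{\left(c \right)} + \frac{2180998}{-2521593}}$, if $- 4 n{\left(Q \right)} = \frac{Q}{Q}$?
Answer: $\frac{i \sqrt{10902263905}}{98886} \approx 1.0559 i$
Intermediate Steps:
$c = -2790$ ($c = 15 - 2805 = -2790$)
$n{\left(Q \right)} = - \frac{1}{4}$ ($n{\left(Q \right)} = - \frac{Q \frac{1}{Q}}{4} = \left(- \frac{1}{4}\right) 1 = - \frac{1}{4}$)
$\sqrt{n{\left(c \right)} + \frac{2180998}{-2521593}} = \sqrt{- \frac{1}{4} + \frac{2180998}{-2521593}} = \sqrt{- \frac{1}{4} + 2180998 \left(- \frac{1}{2521593}\right)} = \sqrt{- \frac{1}{4} - \frac{128294}{148329}} = \sqrt{- \frac{661505}{593316}} = \frac{i \sqrt{10902263905}}{98886}$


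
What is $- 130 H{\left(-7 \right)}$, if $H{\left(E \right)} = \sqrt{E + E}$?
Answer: $- 130 i \sqrt{14} \approx - 486.42 i$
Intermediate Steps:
$H{\left(E \right)} = \sqrt{2} \sqrt{E}$ ($H{\left(E \right)} = \sqrt{2 E} = \sqrt{2} \sqrt{E}$)
$- 130 H{\left(-7 \right)} = - 130 \sqrt{2} \sqrt{-7} = - 130 \sqrt{2} i \sqrt{7} = - 130 i \sqrt{14}$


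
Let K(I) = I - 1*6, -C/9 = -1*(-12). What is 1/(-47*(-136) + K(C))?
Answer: 1/6278 ≈ 0.00015929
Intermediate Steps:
C = -108 (C = -(-9)*(-12) = -9*12 = -108)
K(I) = -6 + I (K(I) = I - 6 = -6 + I)
1/(-47*(-136) + K(C)) = 1/(-47*(-136) + (-6 - 108)) = 1/(6392 - 114) = 1/6278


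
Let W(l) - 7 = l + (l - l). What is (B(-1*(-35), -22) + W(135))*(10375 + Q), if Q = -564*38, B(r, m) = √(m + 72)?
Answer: -1570094 - 55285*√2 ≈ -1.6483e+6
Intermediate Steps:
B(r, m) = √(72 + m)
W(l) = 7 + l (W(l) = 7 + (l + (l - l)) = 7 + (l + 0) = 7 + l)
Q = -21432
(B(-1*(-35), -22) + W(135))*(10375 + Q) = (√(72 - 22) + (7 + 135))*(10375 - 21432) = (√50 + 142)*(-11057) = (5*√2 + 142)*(-11057) = (142 + 5*√2)*(-11057) = -1570094 - 55285*√2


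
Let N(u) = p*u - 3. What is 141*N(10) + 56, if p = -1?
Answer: -1777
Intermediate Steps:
N(u) = -3 - u (N(u) = -u - 3 = -3 - u)
141*N(10) + 56 = 141*(-3 - 1*10) + 56 = 141*(-3 - 10) + 56 = 141*(-13) + 56 = -1833 + 56 = -1777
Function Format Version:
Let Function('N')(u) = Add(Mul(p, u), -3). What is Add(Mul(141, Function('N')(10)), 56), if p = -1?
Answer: -1777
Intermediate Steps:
Function('N')(u) = Add(-3, Mul(-1, u)) (Function('N')(u) = Add(Mul(-1, u), -3) = Add(-3, Mul(-1, u)))
Add(Mul(141, Function('N')(10)), 56) = Add(Mul(141, Add(-3, Mul(-1, 10))), 56) = Add(Mul(141, Add(-3, -10)), 56) = Add(Mul(141, -13), 56) = Add(-1833, 56) = -1777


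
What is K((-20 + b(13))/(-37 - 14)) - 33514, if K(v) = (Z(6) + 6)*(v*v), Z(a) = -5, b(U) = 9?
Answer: -87169793/2601 ≈ -33514.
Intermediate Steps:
K(v) = v² (K(v) = (-5 + 6)*(v*v) = 1*v² = v²)
K((-20 + b(13))/(-37 - 14)) - 33514 = ((-20 + 9)/(-37 - 14))² - 33514 = (-11/(-51))² - 33514 = (-11*(-1/51))² - 33514 = (11/51)² - 33514 = 121/2601 - 33514 = -87169793/2601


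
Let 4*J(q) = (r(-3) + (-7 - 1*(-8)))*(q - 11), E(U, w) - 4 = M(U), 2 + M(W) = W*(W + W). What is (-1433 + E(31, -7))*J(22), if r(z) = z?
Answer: -5401/2 ≈ -2700.5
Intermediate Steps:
M(W) = -2 + 2*W² (M(W) = -2 + W*(W + W) = -2 + W*(2*W) = -2 + 2*W²)
E(U, w) = 2 + 2*U² (E(U, w) = 4 + (-2 + 2*U²) = 2 + 2*U²)
J(q) = 11/2 - q/2 (J(q) = ((-3 + (-7 - 1*(-8)))*(q - 11))/4 = ((-3 + (-7 + 8))*(-11 + q))/4 = ((-3 + 1)*(-11 + q))/4 = (-2*(-11 + q))/4 = (22 - 2*q)/4 = 11/2 - q/2)
(-1433 + E(31, -7))*J(22) = (-1433 + (2 + 2*31²))*(11/2 - ½*22) = (-1433 + (2 + 2*961))*(11/2 - 11) = (-1433 + (2 + 1922))*(-11/2) = (-1433 + 1924)*(-11/2) = 491*(-11/2) = -5401/2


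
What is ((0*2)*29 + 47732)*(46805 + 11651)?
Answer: 2790221792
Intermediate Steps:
((0*2)*29 + 47732)*(46805 + 11651) = (0*29 + 47732)*58456 = (0 + 47732)*58456 = 47732*58456 = 2790221792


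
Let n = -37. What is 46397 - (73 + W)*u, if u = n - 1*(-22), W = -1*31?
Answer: 47027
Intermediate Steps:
W = -31
u = -15 (u = -37 - 1*(-22) = -37 + 22 = -15)
46397 - (73 + W)*u = 46397 - (73 - 31)*(-15) = 46397 - 42*(-15) = 46397 - 1*(-630) = 46397 + 630 = 47027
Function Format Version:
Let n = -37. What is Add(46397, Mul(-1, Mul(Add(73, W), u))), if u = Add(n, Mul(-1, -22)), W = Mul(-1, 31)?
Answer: 47027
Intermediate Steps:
W = -31
u = -15 (u = Add(-37, Mul(-1, -22)) = Add(-37, 22) = -15)
Add(46397, Mul(-1, Mul(Add(73, W), u))) = Add(46397, Mul(-1, Mul(Add(73, -31), -15))) = Add(46397, Mul(-1, Mul(42, -15))) = Add(46397, Mul(-1, -630)) = Add(46397, 630) = 47027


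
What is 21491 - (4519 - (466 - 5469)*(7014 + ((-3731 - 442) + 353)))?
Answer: -15962610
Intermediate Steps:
21491 - (4519 - (466 - 5469)*(7014 + ((-3731 - 442) + 353))) = 21491 - (4519 - (-5003)*(7014 + (-4173 + 353))) = 21491 - (4519 - (-5003)*(7014 - 3820)) = 21491 - (4519 - (-5003)*3194) = 21491 - (4519 - 1*(-15979582)) = 21491 - (4519 + 15979582) = 21491 - 1*15984101 = 21491 - 15984101 = -15962610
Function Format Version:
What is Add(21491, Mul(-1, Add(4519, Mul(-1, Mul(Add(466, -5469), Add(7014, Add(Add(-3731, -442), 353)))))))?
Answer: -15962610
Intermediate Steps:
Add(21491, Mul(-1, Add(4519, Mul(-1, Mul(Add(466, -5469), Add(7014, Add(Add(-3731, -442), 353))))))) = Add(21491, Mul(-1, Add(4519, Mul(-1, Mul(-5003, Add(7014, Add(-4173, 353))))))) = Add(21491, Mul(-1, Add(4519, Mul(-1, Mul(-5003, Add(7014, -3820)))))) = Add(21491, Mul(-1, Add(4519, Mul(-1, Mul(-5003, 3194))))) = Add(21491, Mul(-1, Add(4519, Mul(-1, -15979582)))) = Add(21491, Mul(-1, Add(4519, 15979582))) = Add(21491, Mul(-1, 15984101)) = Add(21491, -15984101) = -15962610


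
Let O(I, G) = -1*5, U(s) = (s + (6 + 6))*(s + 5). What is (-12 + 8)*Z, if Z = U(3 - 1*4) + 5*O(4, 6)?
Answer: -76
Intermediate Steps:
U(s) = (5 + s)*(12 + s) (U(s) = (s + 12)*(5 + s) = (12 + s)*(5 + s) = (5 + s)*(12 + s))
O(I, G) = -5
Z = 19 (Z = (60 + (3 - 1*4)**2 + 17*(3 - 1*4)) + 5*(-5) = (60 + (3 - 4)**2 + 17*(3 - 4)) - 25 = (60 + (-1)**2 + 17*(-1)) - 25 = (60 + 1 - 17) - 25 = 44 - 25 = 19)
(-12 + 8)*Z = (-12 + 8)*19 = -4*19 = -76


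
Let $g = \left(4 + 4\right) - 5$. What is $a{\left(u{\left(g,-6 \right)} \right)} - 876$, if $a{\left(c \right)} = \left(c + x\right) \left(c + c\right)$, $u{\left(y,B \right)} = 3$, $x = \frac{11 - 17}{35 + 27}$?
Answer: $- \frac{26616}{31} \approx -858.58$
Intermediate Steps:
$g = 3$ ($g = 8 - 5 = 3$)
$x = - \frac{3}{31}$ ($x = - \frac{6}{62} = \left(-6\right) \frac{1}{62} = - \frac{3}{31} \approx -0.096774$)
$a{\left(c \right)} = 2 c \left(- \frac{3}{31} + c\right)$ ($a{\left(c \right)} = \left(c - \frac{3}{31}\right) \left(c + c\right) = \left(- \frac{3}{31} + c\right) 2 c = 2 c \left(- \frac{3}{31} + c\right)$)
$a{\left(u{\left(g,-6 \right)} \right)} - 876 = \frac{2}{31} \cdot 3 \left(-3 + 31 \cdot 3\right) - 876 = \frac{2}{31} \cdot 3 \left(-3 + 93\right) - 876 = \frac{2}{31} \cdot 3 \cdot 90 - 876 = \frac{540}{31} - 876 = - \frac{26616}{31}$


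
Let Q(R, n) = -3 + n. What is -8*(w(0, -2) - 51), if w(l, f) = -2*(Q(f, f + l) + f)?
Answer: 296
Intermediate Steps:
w(l, f) = 6 - 4*f - 2*l (w(l, f) = -2*((-3 + (f + l)) + f) = -2*((-3 + f + l) + f) = -2*(-3 + l + 2*f) = 6 - 4*f - 2*l)
-8*(w(0, -2) - 51) = -8*((6 - 4*(-2) - 2*0) - 51) = -8*((6 + 8 + 0) - 51) = -8*(14 - 51) = -8*(-37) = 296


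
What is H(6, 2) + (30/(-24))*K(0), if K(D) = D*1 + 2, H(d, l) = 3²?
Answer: 13/2 ≈ 6.5000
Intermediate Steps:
H(d, l) = 9
K(D) = 2 + D (K(D) = D + 2 = 2 + D)
H(6, 2) + (30/(-24))*K(0) = 9 + (30/(-24))*(2 + 0) = 9 + (30*(-1/24))*2 = 9 - 5/4*2 = 9 - 5/2 = 13/2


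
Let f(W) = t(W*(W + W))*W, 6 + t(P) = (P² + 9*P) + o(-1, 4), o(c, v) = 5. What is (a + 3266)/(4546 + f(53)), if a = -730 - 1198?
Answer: 1338/1675466251 ≈ 7.9858e-7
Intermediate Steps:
t(P) = -1 + P² + 9*P (t(P) = -6 + ((P² + 9*P) + 5) = -6 + (5 + P² + 9*P) = -1 + P² + 9*P)
a = -1928
f(W) = W*(-1 + 4*W⁴ + 18*W²) (f(W) = (-1 + (W*(W + W))² + 9*(W*(W + W)))*W = (-1 + (W*(2*W))² + 9*(W*(2*W)))*W = (-1 + (2*W²)² + 9*(2*W²))*W = (-1 + 4*W⁴ + 18*W²)*W = W*(-1 + 4*W⁴ + 18*W²))
(a + 3266)/(4546 + f(53)) = (-1928 + 3266)/(4546 + (-1*53 + 4*53⁵ + 18*53³)) = 1338/(4546 + (-53 + 4*418195493 + 18*148877)) = 1338/(4546 + (-53 + 1672781972 + 2679786)) = 1338/(4546 + 1675461705) = 1338/1675466251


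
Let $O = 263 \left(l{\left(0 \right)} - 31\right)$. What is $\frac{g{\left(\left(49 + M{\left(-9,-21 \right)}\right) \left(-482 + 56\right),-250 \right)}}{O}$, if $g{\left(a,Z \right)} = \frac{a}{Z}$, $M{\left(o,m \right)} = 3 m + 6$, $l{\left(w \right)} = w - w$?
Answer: $\frac{1704}{1019125} \approx 0.001672$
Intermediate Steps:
$l{\left(w \right)} = 0$
$M{\left(o,m \right)} = 6 + 3 m$
$O = -8153$ ($O = 263 \left(0 - 31\right) = 263 \left(-31\right) = -8153$)
$\frac{g{\left(\left(49 + M{\left(-9,-21 \right)}\right) \left(-482 + 56\right),-250 \right)}}{O} = \frac{\left(49 + \left(6 + 3 \left(-21\right)\right)\right) \left(-482 + 56\right) \frac{1}{-250}}{-8153} = \left(49 + \left(6 - 63\right)\right) \left(-426\right) \left(- \frac{1}{250}\right) \left(- \frac{1}{8153}\right) = \left(49 - 57\right) \left(-426\right) \left(- \frac{1}{250}\right) \left(- \frac{1}{8153}\right) = \left(-8\right) \left(-426\right) \left(- \frac{1}{250}\right) \left(- \frac{1}{8153}\right) = 3408 \left(- \frac{1}{250}\right) \left(- \frac{1}{8153}\right) = \left(- \frac{1704}{125}\right) \left(- \frac{1}{8153}\right) = \frac{1704}{1019125}$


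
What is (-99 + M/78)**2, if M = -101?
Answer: 61199329/6084 ≈ 10059.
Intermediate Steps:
(-99 + M/78)**2 = (-99 - 101/78)**2 = (-7823/78)**2 = 61199329/6084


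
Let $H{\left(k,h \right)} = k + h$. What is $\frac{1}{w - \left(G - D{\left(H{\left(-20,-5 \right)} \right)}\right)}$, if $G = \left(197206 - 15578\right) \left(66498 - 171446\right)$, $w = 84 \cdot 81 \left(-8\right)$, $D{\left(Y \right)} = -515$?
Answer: $\frac{1}{19061440397} \approx 5.2462 \cdot 10^{-11}$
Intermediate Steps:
$H{\left(k,h \right)} = h + k$
$w = -54432$ ($w = 6804 \left(-8\right) = -54432$)
$G = -19061495344$ ($G = 181628 \left(-104948\right) = -19061495344$)
$\frac{1}{w - \left(G - D{\left(H{\left(-20,-5 \right)} \right)}\right)} = \frac{1}{-54432 - -19061494829} = \frac{1}{-54432 + \left(-515 + 19061495344\right)} = \frac{1}{-54432 + 19061494829} = \frac{1}{19061440397}$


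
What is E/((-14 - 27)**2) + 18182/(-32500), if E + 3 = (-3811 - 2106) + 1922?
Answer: -80249471/27316250 ≈ -2.9378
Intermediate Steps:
E = -3998 (E = -3 + ((-3811 - 2106) + 1922) = -3 + (-5917 + 1922) = -3 - 3995 = -3998)
E/((-14 - 27)**2) + 18182/(-32500) = -3998/(-14 - 27)**2 + 18182/(-32500) = -3998/((-41)**2) + 18182*(-1/32500) = -3998/1681 - 9091/16250 = -80249471/27316250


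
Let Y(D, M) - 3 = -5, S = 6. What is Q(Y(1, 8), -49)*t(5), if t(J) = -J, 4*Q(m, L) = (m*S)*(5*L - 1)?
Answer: -3690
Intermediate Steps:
Y(D, M) = -2 (Y(D, M) = 3 - 5 = -2)
Q(m, L) = 3*m*(-1 + 5*L)/2 (Q(m, L) = ((m*6)*(5*L - 1))/4 = ((6*m)*(-1 + 5*L))/4 = (6*m*(-1 + 5*L))/4 = 3*m*(-1 + 5*L)/2)
Q(Y(1, 8), -49)*t(5) = ((3/2)*(-2)*(-1 + 5*(-49)))*(-1*5) = ((3/2)*(-2)*(-1 - 245))*(-5) = ((3/2)*(-2)*(-246))*(-5) = 738*(-5) = -3690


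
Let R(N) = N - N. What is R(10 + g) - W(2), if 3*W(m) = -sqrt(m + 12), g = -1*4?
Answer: sqrt(14)/3 ≈ 1.2472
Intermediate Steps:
g = -4
W(m) = -sqrt(12 + m)/3 (W(m) = (-sqrt(m + 12))/3 = (-sqrt(12 + m))/3 = -sqrt(12 + m)/3)
R(N) = 0
R(10 + g) - W(2) = 0 - (-1)*sqrt(12 + 2)/3 = 0 - (-1)*sqrt(14)/3 = 0 + sqrt(14)/3 = sqrt(14)/3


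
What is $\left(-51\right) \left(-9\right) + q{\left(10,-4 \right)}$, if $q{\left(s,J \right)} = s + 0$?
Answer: $469$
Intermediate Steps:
$q{\left(s,J \right)} = s$
$\left(-51\right) \left(-9\right) + q{\left(10,-4 \right)} = \left(-51\right) \left(-9\right) + 10 = 459 + 10 = 469$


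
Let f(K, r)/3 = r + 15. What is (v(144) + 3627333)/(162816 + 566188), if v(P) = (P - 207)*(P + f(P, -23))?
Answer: 3619773/729004 ≈ 4.9654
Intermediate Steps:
f(K, r) = 45 + 3*r (f(K, r) = 3*(r + 15) = 3*(15 + r) = 45 + 3*r)
v(P) = (-207 + P)*(-24 + P) (v(P) = (P - 207)*(P + (45 + 3*(-23))) = (-207 + P)*(P + (45 - 69)) = (-207 + P)*(P - 24) = (-207 + P)*(-24 + P))
(v(144) + 3627333)/(162816 + 566188) = ((4968 + 144² - 231*144) + 3627333)/(162816 + 566188) = ((4968 + 20736 - 33264) + 3627333)/729004 = (-7560 + 3627333)*(1/729004) = 3619773*(1/729004) = 3619773/729004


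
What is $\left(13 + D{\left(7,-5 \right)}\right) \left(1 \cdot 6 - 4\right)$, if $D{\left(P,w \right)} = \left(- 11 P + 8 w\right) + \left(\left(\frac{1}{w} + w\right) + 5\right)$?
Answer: $- \frac{1042}{5} \approx -208.4$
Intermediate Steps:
$D{\left(P,w \right)} = 5 + \frac{1}{w} - 11 P + 9 w$ ($D{\left(P,w \right)} = \left(- 11 P + 8 w\right) + \left(\left(w + \frac{1}{w}\right) + 5\right) = \left(- 11 P + 8 w\right) + \left(5 + w + \frac{1}{w}\right) = 5 + \frac{1}{w} - 11 P + 9 w$)
$\left(13 + D{\left(7,-5 \right)}\right) \left(1 \cdot 6 - 4\right) = \left(13 + \left(5 + \frac{1}{-5} - 77 + 9 \left(-5\right)\right)\right) \left(1 \cdot 6 - 4\right) = \left(13 - \frac{586}{5}\right) \left(6 - 4\right) = \left(13 - \frac{586}{5}\right) 2 = \left(- \frac{521}{5}\right) 2 = - \frac{1042}{5}$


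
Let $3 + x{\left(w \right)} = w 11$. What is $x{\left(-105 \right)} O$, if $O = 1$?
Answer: $-1158$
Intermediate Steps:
$x{\left(w \right)} = -3 + 11 w$ ($x{\left(w \right)} = -3 + w 11 = -3 + 11 w$)
$x{\left(-105 \right)} O = \left(-3 + 11 \left(-105\right)\right) 1 = \left(-3 - 1155\right) 1 = \left(-1158\right) 1 = -1158$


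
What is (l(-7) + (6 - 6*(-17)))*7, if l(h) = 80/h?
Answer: 676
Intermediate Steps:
(l(-7) + (6 - 6*(-17)))*7 = (80/(-7) + (6 - 6*(-17)))*7 = (80*(-⅐) + (6 + 102))*7 = (-80/7 + 108)*7 = (676/7)*7 = 676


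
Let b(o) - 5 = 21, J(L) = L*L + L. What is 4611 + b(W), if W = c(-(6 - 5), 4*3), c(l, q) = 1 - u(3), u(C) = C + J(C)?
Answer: 4637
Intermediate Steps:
J(L) = L + L**2 (J(L) = L**2 + L = L + L**2)
u(C) = C + C*(1 + C)
c(l, q) = -14 (c(l, q) = 1 - 3*(2 + 3) = 1 - 3*5 = 1 - 1*15 = 1 - 15 = -14)
W = -14
b(o) = 26 (b(o) = 5 + 21 = 26)
4611 + b(W) = 4611 + 26 = 4637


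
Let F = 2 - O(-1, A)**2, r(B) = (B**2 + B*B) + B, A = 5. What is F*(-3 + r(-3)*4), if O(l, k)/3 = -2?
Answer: -1938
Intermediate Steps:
r(B) = B + 2*B**2 (r(B) = (B**2 + B**2) + B = 2*B**2 + B = B + 2*B**2)
O(l, k) = -6 (O(l, k) = 3*(-2) = -6)
F = -34 (F = 2 - 1*(-6)**2 = 2 - 1*36 = 2 - 36 = -34)
F*(-3 + r(-3)*4) = -34*(-3 - 3*(1 + 2*(-3))*4) = -34*(-3 - 3*(1 - 6)*4) = -34*(-3 - 3*(-5)*4) = -34*(-3 + 15*4) = -34*(-3 + 60) = -34*57 = -1938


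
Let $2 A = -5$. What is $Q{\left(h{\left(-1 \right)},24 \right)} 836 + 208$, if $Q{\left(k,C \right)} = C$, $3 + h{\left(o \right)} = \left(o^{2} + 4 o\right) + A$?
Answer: $20272$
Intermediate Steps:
$A = - \frac{5}{2}$ ($A = \frac{1}{2} \left(-5\right) = - \frac{5}{2} \approx -2.5$)
$h{\left(o \right)} = - \frac{11}{2} + o^{2} + 4 o$ ($h{\left(o \right)} = -3 - \left(\frac{5}{2} - o^{2} - 4 o\right) = -3 + \left(- \frac{5}{2} + o^{2} + 4 o\right) = - \frac{11}{2} + o^{2} + 4 o$)
$Q{\left(h{\left(-1 \right)},24 \right)} 836 + 208 = 24 \cdot 836 + 208 = 20064 + 208 = 20272$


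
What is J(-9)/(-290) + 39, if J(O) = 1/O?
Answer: 101791/2610 ≈ 39.000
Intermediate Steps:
J(-9)/(-290) + 39 = 1/(-290*(-9)) + 39 = -1/290*(-1/9) + 39 = 1/2610 + 39 = 101791/2610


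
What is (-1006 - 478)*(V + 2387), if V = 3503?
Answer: -8740760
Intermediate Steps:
(-1006 - 478)*(V + 2387) = (-1006 - 478)*(3503 + 2387) = -1484*5890 = -8740760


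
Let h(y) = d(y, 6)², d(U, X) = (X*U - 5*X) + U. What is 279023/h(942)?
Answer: 279023/43086096 ≈ 0.0064759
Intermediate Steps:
d(U, X) = U - 5*X + U*X (d(U, X) = (U*X - 5*X) + U = (-5*X + U*X) + U = U - 5*X + U*X)
h(y) = (-30 + 7*y)² (h(y) = (y - 5*6 + y*6)² = (y - 30 + 6*y)² = (-30 + 7*y)²)
279023/h(942) = 279023/((-30 + 7*942)²) = 279023/((-30 + 6594)²) = 279023/(6564²) = 279023/43086096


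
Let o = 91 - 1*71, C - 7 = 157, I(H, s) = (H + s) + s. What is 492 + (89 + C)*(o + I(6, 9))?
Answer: 11624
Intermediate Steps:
I(H, s) = H + 2*s
C = 164 (C = 7 + 157 = 164)
o = 20 (o = 91 - 71 = 20)
492 + (89 + C)*(o + I(6, 9)) = 492 + (89 + 164)*(20 + (6 + 2*9)) = 492 + 253*(20 + (6 + 18)) = 492 + 253*(20 + 24) = 492 + 253*44 = 492 + 11132 = 11624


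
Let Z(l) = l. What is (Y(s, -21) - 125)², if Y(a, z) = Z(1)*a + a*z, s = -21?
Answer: 87025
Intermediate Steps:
Y(a, z) = a + a*z (Y(a, z) = 1*a + a*z = a + a*z)
(Y(s, -21) - 125)² = (-21*(1 - 21) - 125)² = (-21*(-20) - 125)² = (420 - 125)² = 295² = 87025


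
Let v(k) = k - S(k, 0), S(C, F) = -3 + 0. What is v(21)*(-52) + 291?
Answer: -957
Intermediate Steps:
S(C, F) = -3
v(k) = 3 + k (v(k) = k - 1*(-3) = k + 3 = 3 + k)
v(21)*(-52) + 291 = (3 + 21)*(-52) + 291 = 24*(-52) + 291 = -1248 + 291 = -957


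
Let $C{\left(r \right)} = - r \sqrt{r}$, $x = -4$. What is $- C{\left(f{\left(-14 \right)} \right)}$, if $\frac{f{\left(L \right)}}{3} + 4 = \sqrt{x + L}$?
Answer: $3 \sqrt{3} \left(-4 + 3 i \sqrt{2}\right)^{\frac{3}{2}} \approx -68.763 - 24.988 i$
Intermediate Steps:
$f{\left(L \right)} = -12 + 3 \sqrt{-4 + L}$
$C{\left(r \right)} = - r^{\frac{3}{2}}$
$- C{\left(f{\left(-14 \right)} \right)} = - \left(-1\right) \left(-12 + 3 \sqrt{-4 - 14}\right)^{\frac{3}{2}} = - \left(-1\right) \left(-12 + 3 \sqrt{-18}\right)^{\frac{3}{2}} = - \left(-1\right) \left(-12 + 3 \cdot 3 i \sqrt{2}\right)^{\frac{3}{2}} = - \left(-1\right) \left(-12 + 9 i \sqrt{2}\right)^{\frac{3}{2}} = \left(-12 + 9 i \sqrt{2}\right)^{\frac{3}{2}}$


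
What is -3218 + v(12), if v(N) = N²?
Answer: -3074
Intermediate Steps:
-3218 + v(12) = -3218 + 12² = -3218 + 144 = -3074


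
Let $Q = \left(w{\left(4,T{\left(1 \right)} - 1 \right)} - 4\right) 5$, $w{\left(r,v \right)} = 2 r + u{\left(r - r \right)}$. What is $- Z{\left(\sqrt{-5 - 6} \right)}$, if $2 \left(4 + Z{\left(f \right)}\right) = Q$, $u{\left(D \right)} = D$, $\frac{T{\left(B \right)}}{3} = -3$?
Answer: $-6$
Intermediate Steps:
$T{\left(B \right)} = -9$ ($T{\left(B \right)} = 3 \left(-3\right) = -9$)
$w{\left(r,v \right)} = 2 r$ ($w{\left(r,v \right)} = 2 r + \left(r - r\right) = 2 r + 0 = 2 r$)
$Q = 20$ ($Q = \left(2 \cdot 4 - 4\right) 5 = \left(8 - 4\right) 5 = 4 \cdot 5 = 20$)
$Z{\left(f \right)} = 6$ ($Z{\left(f \right)} = -4 + \frac{1}{2} \cdot 20 = -4 + 10 = 6$)
$- Z{\left(\sqrt{-5 - 6} \right)} = \left(-1\right) 6 = -6$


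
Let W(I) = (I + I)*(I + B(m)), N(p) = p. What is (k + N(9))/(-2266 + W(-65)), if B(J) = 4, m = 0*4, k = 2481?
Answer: 415/944 ≈ 0.43962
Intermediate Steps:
m = 0
W(I) = 2*I*(4 + I) (W(I) = (I + I)*(I + 4) = (2*I)*(4 + I) = 2*I*(4 + I))
(k + N(9))/(-2266 + W(-65)) = (2481 + 9)/(-2266 + 2*(-65)*(4 - 65)) = 2490/(-2266 + 2*(-65)*(-61)) = 2490/(-2266 + 7930) = 2490/5664 = 2490*(1/5664) = 415/944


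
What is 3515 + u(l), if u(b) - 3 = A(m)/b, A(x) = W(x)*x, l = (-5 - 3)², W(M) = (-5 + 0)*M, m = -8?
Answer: 3513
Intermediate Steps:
W(M) = -5*M
l = 64 (l = (-8)² = 64)
A(x) = -5*x² (A(x) = (-5*x)*x = -5*x²)
u(b) = 3 - 320/b (u(b) = 3 + (-5*(-8)²)/b = 3 + (-5*64)/b = 3 - 320/b)
3515 + u(l) = 3515 + (3 - 320/64) = 3515 + (3 - 320*1/64) = 3515 + (3 - 5) = 3515 - 2 = 3513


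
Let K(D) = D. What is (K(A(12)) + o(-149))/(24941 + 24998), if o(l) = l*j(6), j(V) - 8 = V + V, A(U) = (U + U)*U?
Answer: -2692/49939 ≈ -0.053906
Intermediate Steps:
A(U) = 2*U² (A(U) = (2*U)*U = 2*U²)
j(V) = 8 + 2*V (j(V) = 8 + (V + V) = 8 + 2*V)
o(l) = 20*l (o(l) = l*(8 + 2*6) = l*(8 + 12) = l*20 = 20*l)
(K(A(12)) + o(-149))/(24941 + 24998) = (2*12² + 20*(-149))/(24941 + 24998) = (2*144 - 2980)/49939 = (288 - 2980)*(1/49939) = -2692*1/49939 = -2692/49939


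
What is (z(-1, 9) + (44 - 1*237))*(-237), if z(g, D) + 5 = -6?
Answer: 48348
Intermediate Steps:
z(g, D) = -11 (z(g, D) = -5 - 6 = -11)
(z(-1, 9) + (44 - 1*237))*(-237) = (-11 + (44 - 1*237))*(-237) = (-11 + (44 - 237))*(-237) = (-11 - 193)*(-237) = -204*(-237) = 48348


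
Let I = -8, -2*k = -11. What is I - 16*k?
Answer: -96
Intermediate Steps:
k = 11/2 (k = -½*(-11) = 11/2 ≈ 5.5000)
I - 16*k = -8 - 16*11/2 = -8 - 88 = -96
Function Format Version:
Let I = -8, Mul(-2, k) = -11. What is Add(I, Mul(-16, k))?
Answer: -96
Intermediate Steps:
k = Rational(11, 2) (k = Mul(Rational(-1, 2), -11) = Rational(11, 2) ≈ 5.5000)
Add(I, Mul(-16, k)) = Add(-8, Mul(-16, Rational(11, 2))) = Add(-8, -88) = -96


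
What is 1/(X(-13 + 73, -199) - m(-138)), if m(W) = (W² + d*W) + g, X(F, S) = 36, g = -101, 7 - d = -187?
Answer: 1/7865 ≈ 0.00012715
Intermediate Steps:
d = 194 (d = 7 - 1*(-187) = 7 + 187 = 194)
m(W) = -101 + W² + 194*W (m(W) = (W² + 194*W) - 101 = -101 + W² + 194*W)
1/(X(-13 + 73, -199) - m(-138)) = 1/(36 - (-101 + (-138)² + 194*(-138))) = 1/(36 - (-101 + 19044 - 26772)) = 1/(36 - 1*(-7829)) = 1/(36 + 7829) = 1/7865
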